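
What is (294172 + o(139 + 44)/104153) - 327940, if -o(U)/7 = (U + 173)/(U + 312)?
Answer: -248704865996/7365105 ≈ -33768.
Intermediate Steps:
o(U) = -7*(173 + U)/(312 + U) (o(U) = -7*(U + 173)/(U + 312) = -7*(173 + U)/(312 + U))
(294172 + o(139 + 44)/104153) - 327940 = (294172 + (7*(-173 - (139 + 44))/(312 + (139 + 44)))/104153) - 327940 = (294172 + (7*(-173 - 1*183)/(312 + 183))*(1/104153)) - 327940 = (294172 + (7*(-173 - 183)/495)*(1/104153)) - 327940 = (294172 + (7*(1/495)*(-356))*(1/104153)) - 327940 = (294172 - 2492/495*1/104153) - 327940 = (294172 - 356/7365105) - 327940 = 2166607667704/7365105 - 327940 = -248704865996/7365105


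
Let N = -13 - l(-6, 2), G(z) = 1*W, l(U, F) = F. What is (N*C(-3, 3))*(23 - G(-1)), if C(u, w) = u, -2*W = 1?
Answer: 2115/2 ≈ 1057.5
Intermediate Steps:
W = -½ (W = -½*1 = -½ ≈ -0.50000)
G(z) = -½ (G(z) = 1*(-½) = -½)
N = -15 (N = -13 - 1*2 = -13 - 2 = -15)
(N*C(-3, 3))*(23 - G(-1)) = (-15*(-3))*(23 - 1*(-½)) = 45*(23 + ½) = 45*(47/2) = 2115/2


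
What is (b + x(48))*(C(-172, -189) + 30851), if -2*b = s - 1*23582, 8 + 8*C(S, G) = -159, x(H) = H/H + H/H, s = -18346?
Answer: 2585537603/4 ≈ 6.4638e+8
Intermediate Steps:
x(H) = 2 (x(H) = 1 + 1 = 2)
C(S, G) = -167/8 (C(S, G) = -1 + (⅛)*(-159) = -1 - 159/8 = -167/8)
b = 20964 (b = -(-18346 - 1*23582)/2 = -(-18346 - 23582)/2 = -½*(-41928) = 20964)
(b + x(48))*(C(-172, -189) + 30851) = (20964 + 2)*(-167/8 + 30851) = 20966*(246641/8) = 2585537603/4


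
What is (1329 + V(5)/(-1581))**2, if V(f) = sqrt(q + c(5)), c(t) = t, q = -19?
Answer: (2101149 - I*sqrt(14))**2/2499561 ≈ 1.7662e+6 - 6.2905*I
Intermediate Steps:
V(f) = I*sqrt(14) (V(f) = sqrt(-19 + 5) = sqrt(-14) = I*sqrt(14))
(1329 + V(5)/(-1581))**2 = (1329 + (I*sqrt(14))/(-1581))**2 = (1329 + (I*sqrt(14))*(-1/1581))**2 = (1329 - I*sqrt(14)/1581)**2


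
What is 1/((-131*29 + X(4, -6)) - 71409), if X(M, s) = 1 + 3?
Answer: -1/75204 ≈ -1.3297e-5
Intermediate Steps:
X(M, s) = 4
1/((-131*29 + X(4, -6)) - 71409) = 1/((-131*29 + 4) - 71409) = 1/((-3799 + 4) - 71409) = 1/(-3795 - 71409) = 1/(-75204) = -1/75204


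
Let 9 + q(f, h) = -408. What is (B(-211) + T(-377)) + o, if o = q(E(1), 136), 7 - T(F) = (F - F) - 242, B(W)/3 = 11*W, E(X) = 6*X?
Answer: -7131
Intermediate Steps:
q(f, h) = -417 (q(f, h) = -9 - 408 = -417)
B(W) = 33*W (B(W) = 3*(11*W) = 33*W)
T(F) = 249 (T(F) = 7 - ((F - F) - 242) = 7 - (0 - 242) = 7 - 1*(-242) = 7 + 242 = 249)
o = -417
(B(-211) + T(-377)) + o = (33*(-211) + 249) - 417 = (-6963 + 249) - 417 = -6714 - 417 = -7131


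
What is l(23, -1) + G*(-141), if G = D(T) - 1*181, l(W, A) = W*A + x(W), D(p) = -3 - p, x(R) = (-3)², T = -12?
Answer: 24238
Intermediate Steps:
x(R) = 9
l(W, A) = 9 + A*W (l(W, A) = W*A + 9 = A*W + 9 = 9 + A*W)
G = -172 (G = (-3 - 1*(-12)) - 1*181 = (-3 + 12) - 181 = 9 - 181 = -172)
l(23, -1) + G*(-141) = (9 - 1*23) - 172*(-141) = (9 - 23) + 24252 = -14 + 24252 = 24238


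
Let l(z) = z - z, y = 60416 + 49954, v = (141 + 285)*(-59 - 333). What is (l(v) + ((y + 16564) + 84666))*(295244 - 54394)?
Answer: 50963860000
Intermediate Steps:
v = -166992 (v = 426*(-392) = -166992)
y = 110370
l(z) = 0
(l(v) + ((y + 16564) + 84666))*(295244 - 54394) = (0 + ((110370 + 16564) + 84666))*(295244 - 54394) = (0 + (126934 + 84666))*240850 = (0 + 211600)*240850 = 211600*240850 = 50963860000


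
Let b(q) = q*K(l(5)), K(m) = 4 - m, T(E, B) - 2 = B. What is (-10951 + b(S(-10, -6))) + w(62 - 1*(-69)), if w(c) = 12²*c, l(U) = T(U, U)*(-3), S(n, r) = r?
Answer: 7763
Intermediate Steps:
T(E, B) = 2 + B
l(U) = -6 - 3*U (l(U) = (2 + U)*(-3) = -6 - 3*U)
w(c) = 144*c
b(q) = 25*q (b(q) = q*(4 - (-6 - 3*5)) = q*(4 - (-6 - 15)) = q*(4 - 1*(-21)) = q*(4 + 21) = q*25 = 25*q)
(-10951 + b(S(-10, -6))) + w(62 - 1*(-69)) = (-10951 + 25*(-6)) + 144*(62 - 1*(-69)) = (-10951 - 150) + 144*(62 + 69) = -11101 + 144*131 = -11101 + 18864 = 7763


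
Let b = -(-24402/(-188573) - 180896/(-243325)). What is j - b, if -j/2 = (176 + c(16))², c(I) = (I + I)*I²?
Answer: -917997584241146106/6554932175 ≈ -1.4005e+8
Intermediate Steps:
b = -5721388294/6554932175 (b = -(-24402*(-1/188573) - 180896*(-1/243325)) = -(3486/26939 + 180896/243325) = -1*5721388294/6554932175 = -5721388294/6554932175 ≈ -0.87284)
c(I) = 2*I³ (c(I) = (2*I)*I² = 2*I³)
j = -140046848 (j = -2*(176 + 2*16³)² = -2*(176 + 2*4096)² = -2*(176 + 8192)² = -2*8368² = -2*70023424 = -140046848)
j - b = -140046848 - 1*(-5721388294/6554932175) = -140046848 + 5721388294/6554932175 = -917997584241146106/6554932175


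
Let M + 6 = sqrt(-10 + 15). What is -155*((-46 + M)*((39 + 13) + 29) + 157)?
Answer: 628525 - 12555*sqrt(5) ≈ 6.0045e+5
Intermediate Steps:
M = -6 + sqrt(5) (M = -6 + sqrt(-10 + 15) = -6 + sqrt(5) ≈ -3.7639)
-155*((-46 + M)*((39 + 13) + 29) + 157) = -155*((-46 + (-6 + sqrt(5)))*((39 + 13) + 29) + 157) = -155*((-52 + sqrt(5))*(52 + 29) + 157) = -155*((-52 + sqrt(5))*81 + 157) = -155*((-4212 + 81*sqrt(5)) + 157) = -155*(-4055 + 81*sqrt(5)) = 628525 - 12555*sqrt(5)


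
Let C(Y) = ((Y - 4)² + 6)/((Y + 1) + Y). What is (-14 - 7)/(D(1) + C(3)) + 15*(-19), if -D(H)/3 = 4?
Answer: -3114/11 ≈ -283.09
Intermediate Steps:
C(Y) = (6 + (-4 + Y)²)/(1 + 2*Y) (C(Y) = ((-4 + Y)² + 6)/((1 + Y) + Y) = (6 + (-4 + Y)²)/(1 + 2*Y))
D(H) = -12 (D(H) = -3*4 = -12)
(-14 - 7)/(D(1) + C(3)) + 15*(-19) = (-14 - 7)/(-12 + (6 + (-4 + 3)²)/(1 + 2*3)) + 15*(-19) = -21/(-12 + (6 + (-1)²)/(1 + 6)) - 285 = -21/(-12 + (6 + 1)/7) - 285 = -21/(-12 + (⅐)*7) - 285 = -21/(-12 + 1) - 285 = -21/(-11) - 285 = -21*(-1/11) - 285 = 21/11 - 285 = -3114/11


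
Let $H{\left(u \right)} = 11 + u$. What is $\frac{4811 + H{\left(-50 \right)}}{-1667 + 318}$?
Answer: $- \frac{4772}{1349} \approx -3.5374$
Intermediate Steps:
$\frac{4811 + H{\left(-50 \right)}}{-1667 + 318} = \frac{4811 + \left(11 - 50\right)}{-1667 + 318} = \frac{4811 - 39}{-1349} = 4772 \left(- \frac{1}{1349}\right) = - \frac{4772}{1349}$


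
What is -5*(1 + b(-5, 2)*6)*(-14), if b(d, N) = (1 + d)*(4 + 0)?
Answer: -6650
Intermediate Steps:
b(d, N) = 4 + 4*d (b(d, N) = (1 + d)*4 = 4 + 4*d)
-5*(1 + b(-5, 2)*6)*(-14) = -5*(1 + (4 + 4*(-5))*6)*(-14) = -5*(1 + (4 - 20)*6)*(-14) = -5*(1 - 16*6)*(-14) = -5*(1 - 96)*(-14) = -5*(-95)*(-14) = 475*(-14) = -6650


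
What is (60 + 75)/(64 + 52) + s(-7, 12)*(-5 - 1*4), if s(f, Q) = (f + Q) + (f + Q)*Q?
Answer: -67725/116 ≈ -583.84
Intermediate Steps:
s(f, Q) = Q + f + Q*(Q + f) (s(f, Q) = (Q + f) + (Q + f)*Q = (Q + f) + Q*(Q + f) = Q + f + Q*(Q + f))
(60 + 75)/(64 + 52) + s(-7, 12)*(-5 - 1*4) = (60 + 75)/(64 + 52) + (12 - 7 + 12² + 12*(-7))*(-5 - 1*4) = 135/116 + (12 - 7 + 144 - 84)*(-5 - 4) = 135*(1/116) + 65*(-9) = 135/116 - 585 = -67725/116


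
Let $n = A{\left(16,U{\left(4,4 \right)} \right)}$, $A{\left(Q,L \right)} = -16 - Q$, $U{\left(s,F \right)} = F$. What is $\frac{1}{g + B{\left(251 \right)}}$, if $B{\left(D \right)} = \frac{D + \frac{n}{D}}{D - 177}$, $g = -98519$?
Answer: $- \frac{18574}{1829828937} \approx -1.0151 \cdot 10^{-5}$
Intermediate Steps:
$n = -32$ ($n = -16 - 16 = -32$)
$B{\left(D \right)} = \frac{D - \frac{32}{D}}{-177 + D}$ ($B{\left(D \right)} = \frac{D - \frac{32}{D}}{D - 177} = \frac{D - \frac{32}{D}}{-177 + D}$)
$\frac{1}{g + B{\left(251 \right)}} = \frac{1}{-98519 + \frac{-32 + 251^{2}}{251 \left(-177 + 251\right)}} = \frac{1}{-98519 + \frac{-32 + 63001}{251 \cdot 74}} = \frac{1}{-98519 + \frac{1}{251} \cdot \frac{1}{74} \cdot 62969} = \frac{1}{-98519 + \frac{62969}{18574}} = \frac{1}{- \frac{1829828937}{18574}} = - \frac{18574}{1829828937}$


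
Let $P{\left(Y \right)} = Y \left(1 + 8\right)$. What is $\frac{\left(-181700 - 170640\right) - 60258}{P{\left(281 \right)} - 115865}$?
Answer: $\frac{206299}{56668} \approx 3.6405$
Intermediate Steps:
$P{\left(Y \right)} = 9 Y$ ($P{\left(Y \right)} = Y 9 = 9 Y$)
$\frac{\left(-181700 - 170640\right) - 60258}{P{\left(281 \right)} - 115865} = \frac{\left(-181700 - 170640\right) - 60258}{9 \cdot 281 - 115865} = \frac{-352340 - 60258}{2529 - 115865} = - \frac{412598}{-113336} = \left(-412598\right) \left(- \frac{1}{113336}\right) = \frac{206299}{56668}$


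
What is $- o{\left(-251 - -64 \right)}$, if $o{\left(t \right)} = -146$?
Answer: $146$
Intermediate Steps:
$- o{\left(-251 - -64 \right)} = \left(-1\right) \left(-146\right) = 146$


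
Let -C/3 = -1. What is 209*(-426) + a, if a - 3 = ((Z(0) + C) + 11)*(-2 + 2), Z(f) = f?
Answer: -89031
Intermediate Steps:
C = 3 (C = -3*(-1) = 3)
a = 3 (a = 3 + ((0 + 3) + 11)*(-2 + 2) = 3 + (3 + 11)*0 = 3 + 14*0 = 3 + 0 = 3)
209*(-426) + a = 209*(-426) + 3 = -89034 + 3 = -89031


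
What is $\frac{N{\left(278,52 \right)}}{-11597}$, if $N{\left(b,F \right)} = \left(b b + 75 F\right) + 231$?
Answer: $- \frac{81415}{11597} \approx -7.0203$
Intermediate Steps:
$N{\left(b,F \right)} = 231 + b^{2} + 75 F$ ($N{\left(b,F \right)} = \left(b^{2} + 75 F\right) + 231 = 231 + b^{2} + 75 F$)
$\frac{N{\left(278,52 \right)}}{-11597} = \frac{231 + 278^{2} + 75 \cdot 52}{-11597} = \left(231 + 77284 + 3900\right) \left(- \frac{1}{11597}\right) = 81415 \left(- \frac{1}{11597}\right) = - \frac{81415}{11597}$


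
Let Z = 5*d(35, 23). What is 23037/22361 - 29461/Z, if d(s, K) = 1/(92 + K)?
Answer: -15151857646/22361 ≈ -6.7760e+5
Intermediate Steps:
Z = 1/23 (Z = 5/(92 + 23) = 5/115 = 5*(1/115) = 1/23 ≈ 0.043478)
23037/22361 - 29461/Z = 23037/22361 - 29461/1/23 = 23037*(1/22361) - 29461*23 = 23037/22361 - 677603 = -15151857646/22361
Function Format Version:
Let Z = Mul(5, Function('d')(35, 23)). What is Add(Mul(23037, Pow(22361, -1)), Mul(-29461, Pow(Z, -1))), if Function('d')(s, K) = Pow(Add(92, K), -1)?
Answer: Rational(-15151857646, 22361) ≈ -6.7760e+5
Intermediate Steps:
Z = Rational(1, 23) (Z = Mul(5, Pow(Add(92, 23), -1)) = Mul(5, Pow(115, -1)) = Mul(5, Rational(1, 115)) = Rational(1, 23) ≈ 0.043478)
Add(Mul(23037, Pow(22361, -1)), Mul(-29461, Pow(Z, -1))) = Add(Mul(23037, Pow(22361, -1)), Mul(-29461, Pow(Rational(1, 23), -1))) = Add(Mul(23037, Rational(1, 22361)), Mul(-29461, 23)) = Add(Rational(23037, 22361), -677603) = Rational(-15151857646, 22361)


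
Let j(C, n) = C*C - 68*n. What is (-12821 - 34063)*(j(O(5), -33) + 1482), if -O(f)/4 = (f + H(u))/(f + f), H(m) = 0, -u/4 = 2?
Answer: -174877320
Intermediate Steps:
u = -8 (u = -4*2 = -8)
O(f) = -2 (O(f) = -4*(f + 0)/(f + f) = -4*f/(2*f) = -4*1/(2*f)*f = -4*½ = -2)
j(C, n) = C² - 68*n
(-12821 - 34063)*(j(O(5), -33) + 1482) = (-12821 - 34063)*(((-2)² - 68*(-33)) + 1482) = -46884*((4 + 2244) + 1482) = -46884*(2248 + 1482) = -46884*3730 = -174877320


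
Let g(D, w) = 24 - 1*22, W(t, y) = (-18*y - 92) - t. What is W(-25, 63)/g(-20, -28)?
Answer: -1201/2 ≈ -600.50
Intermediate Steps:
W(t, y) = -92 - t - 18*y (W(t, y) = (-92 - 18*y) - t = -92 - t - 18*y)
g(D, w) = 2 (g(D, w) = 24 - 22 = 2)
W(-25, 63)/g(-20, -28) = (-92 - 1*(-25) - 18*63)/2 = (-92 + 25 - 1134)*(½) = -1201*½ = -1201/2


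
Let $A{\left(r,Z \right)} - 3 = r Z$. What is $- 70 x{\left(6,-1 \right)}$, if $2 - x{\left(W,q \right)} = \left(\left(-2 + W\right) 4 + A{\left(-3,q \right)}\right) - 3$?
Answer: $1190$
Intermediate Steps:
$A{\left(r,Z \right)} = 3 + Z r$ ($A{\left(r,Z \right)} = 3 + r Z = 3 + Z r$)
$x{\left(W,q \right)} = 10 - 4 W + 3 q$ ($x{\left(W,q \right)} = 2 - \left(\left(\left(-2 + W\right) 4 + \left(3 + q \left(-3\right)\right)\right) - 3\right) = 2 - \left(\left(\left(-8 + 4 W\right) - \left(-3 + 3 q\right)\right) - 3\right) = 2 - \left(\left(-5 - 3 q + 4 W\right) - 3\right) = 2 - \left(-8 - 3 q + 4 W\right) = 2 + \left(8 - 4 W + 3 q\right) = 10 - 4 W + 3 q$)
$- 70 x{\left(6,-1 \right)} = - 70 \left(10 - 24 + 3 \left(-1\right)\right) = - 70 \left(10 - 24 - 3\right) = \left(-70\right) \left(-17\right) = 1190$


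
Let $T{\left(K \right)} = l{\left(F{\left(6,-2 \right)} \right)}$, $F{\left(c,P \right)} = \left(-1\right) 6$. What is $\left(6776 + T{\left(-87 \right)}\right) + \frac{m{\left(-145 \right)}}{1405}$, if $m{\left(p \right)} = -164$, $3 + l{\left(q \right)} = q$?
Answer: $\frac{9507471}{1405} \approx 6766.9$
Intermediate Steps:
$F{\left(c,P \right)} = -6$
$l{\left(q \right)} = -3 + q$
$T{\left(K \right)} = -9$ ($T{\left(K \right)} = -3 - 6 = -9$)
$\left(6776 + T{\left(-87 \right)}\right) + \frac{m{\left(-145 \right)}}{1405} = \left(6776 - 9\right) - \frac{164}{1405} = 6767 - \frac{164}{1405} = \frac{9507471}{1405}$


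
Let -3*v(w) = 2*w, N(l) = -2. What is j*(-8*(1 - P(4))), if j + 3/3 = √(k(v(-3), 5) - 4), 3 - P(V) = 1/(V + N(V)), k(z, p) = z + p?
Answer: -12 + 12*√3 ≈ 8.7846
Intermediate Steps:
v(w) = -2*w/3
k(z, p) = p + z
P(V) = 3 - 1/(-2 + V) (P(V) = 3 - 1/(V - 2) = 3 - 1/(-2 + V))
j = -1 + √3 (j = -1 + √((5 - ⅔*(-3)) - 4) = -1 + √((5 + 2) - 4) = -1 + √(7 - 4) = -1 + √3 ≈ 0.73205)
j*(-8*(1 - P(4))) = (-1 + √3)*(-8*(1 - (-7 + 3*4)/(-2 + 4))) = (-1 + √3)*(-8*(1 - (-7 + 12)/2)) = (-1 + √3)*(-8*(1 - 5/2)) = (-1 + √3)*(-8*(-3/2)) = (-1 + √3)*12 = -12 + 12*√3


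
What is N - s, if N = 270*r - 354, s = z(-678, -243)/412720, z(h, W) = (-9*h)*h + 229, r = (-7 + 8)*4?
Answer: 303771647/412720 ≈ 736.02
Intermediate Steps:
r = 4 (r = 1*4 = 4)
z(h, W) = 229 - 9*h² (z(h, W) = -9*h² + 229 = 229 - 9*h²)
s = -4136927/412720 (s = (229 - 9*(-678)²)/412720 = (229 - 9*459684)*(1/412720) = (229 - 4137156)*(1/412720) = -4136927*1/412720 = -4136927/412720 ≈ -10.024)
N = 726 (N = 270*4 - 354 = 1080 - 354 = 726)
N - s = 726 - 1*(-4136927/412720) = 726 + 4136927/412720 = 303771647/412720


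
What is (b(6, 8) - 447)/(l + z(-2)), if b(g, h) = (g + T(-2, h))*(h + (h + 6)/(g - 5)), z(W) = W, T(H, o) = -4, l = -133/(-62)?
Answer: -24986/9 ≈ -2776.2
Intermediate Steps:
l = 133/62 (l = -133*(-1/62) = 133/62 ≈ 2.1452)
b(g, h) = (-4 + g)*(h + (6 + h)/(-5 + g)) (b(g, h) = (g - 4)*(h + (h + 6)/(g - 5)) = (-4 + g)*(h + (6 + h)/(-5 + g)))
(b(6, 8) - 447)/(l + z(-2)) = ((-24 + 6*6 + 16*8 + 8*6² - 8*6*8)/(-5 + 6) - 447)/(133/62 - 2) = ((-24 + 36 + 128 + 8*36 - 384)/1 - 447)/(9/62) = (1*(-24 + 36 + 128 + 288 - 384) - 447)*(62/9) = (1*44 - 447)*(62/9) = (44 - 447)*(62/9) = -403*62/9 = -24986/9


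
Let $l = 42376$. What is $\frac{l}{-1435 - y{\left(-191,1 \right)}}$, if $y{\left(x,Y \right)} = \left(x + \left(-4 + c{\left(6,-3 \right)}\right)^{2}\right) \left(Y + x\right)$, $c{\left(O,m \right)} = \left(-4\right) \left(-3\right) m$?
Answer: $\frac{42376}{266275} \approx 0.15914$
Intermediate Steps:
$c{\left(O,m \right)} = 12 m$
$y{\left(x,Y \right)} = \left(1600 + x\right) \left(Y + x\right)$ ($y{\left(x,Y \right)} = \left(x + \left(-4 + 12 \left(-3\right)\right)^{2}\right) \left(Y + x\right) = \left(x + \left(-4 - 36\right)^{2}\right) \left(Y + x\right) = \left(x + \left(-40\right)^{2}\right) \left(Y + x\right) = \left(x + 1600\right) \left(Y + x\right) = \left(1600 + x\right) \left(Y + x\right)$)
$\frac{l}{-1435 - y{\left(-191,1 \right)}} = \frac{42376}{-1435 - \left(\left(-191\right)^{2} + 1600 \cdot 1 + 1600 \left(-191\right) + 1 \left(-191\right)\right)} = \frac{42376}{-1435 - \left(36481 + 1600 - 305600 - 191\right)} = \frac{42376}{-1435 - -267710} = \frac{42376}{-1435 + 267710} = \frac{42376}{266275}$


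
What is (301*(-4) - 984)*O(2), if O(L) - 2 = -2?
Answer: 0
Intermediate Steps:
O(L) = 0 (O(L) = 2 - 2 = 0)
(301*(-4) - 984)*O(2) = (301*(-4) - 984)*0 = (-1204 - 984)*0 = -2188*0 = 0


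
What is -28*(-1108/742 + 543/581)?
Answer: 68812/4399 ≈ 15.643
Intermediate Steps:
-28*(-1108/742 + 543/581) = -28*(-1108*1/742 + 543*(1/581)) = -28*(-554/371 + 543/581) = -28*(-17203/30793) = 68812/4399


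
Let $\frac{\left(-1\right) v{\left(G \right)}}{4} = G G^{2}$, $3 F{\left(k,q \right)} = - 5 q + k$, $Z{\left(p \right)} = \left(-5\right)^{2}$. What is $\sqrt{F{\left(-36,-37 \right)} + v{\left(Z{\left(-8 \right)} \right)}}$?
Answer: $\frac{i \sqrt{562053}}{3} \approx 249.9 i$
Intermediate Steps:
$Z{\left(p \right)} = 25$
$F{\left(k,q \right)} = - \frac{5 q}{3} + \frac{k}{3}$ ($F{\left(k,q \right)} = \frac{- 5 q + k}{3} = \frac{k - 5 q}{3} = - \frac{5 q}{3} + \frac{k}{3}$)
$v{\left(G \right)} = - 4 G^{3}$ ($v{\left(G \right)} = - 4 G G^{2} = - 4 G^{3}$)
$\sqrt{F{\left(-36,-37 \right)} + v{\left(Z{\left(-8 \right)} \right)}} = \sqrt{\left(\left(- \frac{5}{3}\right) \left(-37\right) + \frac{1}{3} \left(-36\right)\right) - 4 \cdot 25^{3}} = \sqrt{\left(\frac{185}{3} - 12\right) - 62500} = \sqrt{\frac{149}{3} - 62500} = \sqrt{- \frac{187351}{3}} = \frac{i \sqrt{562053}}{3}$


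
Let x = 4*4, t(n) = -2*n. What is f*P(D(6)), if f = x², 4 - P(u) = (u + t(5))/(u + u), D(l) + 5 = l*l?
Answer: 29056/31 ≈ 937.29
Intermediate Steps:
D(l) = -5 + l² (D(l) = -5 + l*l = -5 + l²)
x = 16
P(u) = 4 - (-10 + u)/(2*u) (P(u) = 4 - (u - 2*5)/(u + u) = 4 - (u - 10)/(2*u) = 4 - (-10 + u)*1/(2*u) = 4 - (-10 + u)/(2*u))
f = 256 (f = 16² = 256)
f*P(D(6)) = 256*(7/2 + 5/(-5 + 6²)) = 256*(7/2 + 5/(-5 + 36)) = 256*(7/2 + 5/31) = 256*(227/62) = 29056/31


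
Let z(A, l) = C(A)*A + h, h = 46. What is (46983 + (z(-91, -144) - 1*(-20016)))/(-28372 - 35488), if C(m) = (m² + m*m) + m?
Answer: 357954/15965 ≈ 22.421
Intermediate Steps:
C(m) = m + 2*m² (C(m) = (m² + m²) + m = 2*m² + m = m + 2*m²)
z(A, l) = 46 + A²*(1 + 2*A) (z(A, l) = (A*(1 + 2*A))*A + 46 = A²*(1 + 2*A) + 46 = 46 + A²*(1 + 2*A))
(46983 + (z(-91, -144) - 1*(-20016)))/(-28372 - 35488) = (46983 + ((46 + (-91)²*(1 + 2*(-91))) - 1*(-20016)))/(-28372 - 35488) = (46983 + ((46 + 8281*(1 - 182)) + 20016))/(-63860) = (46983 + ((46 + 8281*(-181)) + 20016))*(-1/63860) = (46983 + ((46 - 1498861) + 20016))*(-1/63860) = (46983 + (-1498815 + 20016))*(-1/63860) = (46983 - 1478799)*(-1/63860) = -1431816*(-1/63860) = 357954/15965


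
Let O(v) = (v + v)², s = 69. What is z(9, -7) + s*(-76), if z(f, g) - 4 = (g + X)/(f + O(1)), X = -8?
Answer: -68135/13 ≈ -5241.2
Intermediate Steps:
O(v) = 4*v² (O(v) = (2*v)² = 4*v²)
z(f, g) = 4 + (-8 + g)/(4 + f) (z(f, g) = 4 + (g - 8)/(f + 4*1²) = 4 + (-8 + g)/(f + 4*1) = 4 + (-8 + g)/(f + 4) = 4 + (-8 + g)/(4 + f))
z(9, -7) + s*(-76) = (8 - 7 + 4*9)/(4 + 9) + 69*(-76) = (8 - 7 + 36)/13 - 5244 = (1/13)*37 - 5244 = 37/13 - 5244 = -68135/13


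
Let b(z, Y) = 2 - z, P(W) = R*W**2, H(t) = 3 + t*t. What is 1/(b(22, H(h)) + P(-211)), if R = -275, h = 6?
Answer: -1/12243295 ≈ -8.1677e-8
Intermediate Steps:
H(t) = 3 + t**2
P(W) = -275*W**2
1/(b(22, H(h)) + P(-211)) = 1/((2 - 1*22) - 275*(-211)**2) = 1/((2 - 22) - 275*44521) = 1/(-20 - 12243275) = 1/(-12243295) = -1/12243295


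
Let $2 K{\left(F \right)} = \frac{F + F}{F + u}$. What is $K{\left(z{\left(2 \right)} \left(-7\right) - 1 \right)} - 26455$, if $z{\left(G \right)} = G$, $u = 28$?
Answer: $- \frac{343930}{13} \approx -26456.0$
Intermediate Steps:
$K{\left(F \right)} = \frac{F}{28 + F}$ ($K{\left(F \right)} = \frac{\left(F + F\right) \frac{1}{F + 28}}{2} = \frac{2 F \frac{1}{28 + F}}{2} = \frac{F}{28 + F}$)
$K{\left(z{\left(2 \right)} \left(-7\right) - 1 \right)} - 26455 = \frac{2 \left(-7\right) - 1}{28 + \left(2 \left(-7\right) - 1\right)} - 26455 = \frac{-14 - 1}{28 - 15} - 26455 = - \frac{15}{28 - 15} - 26455 = - \frac{15}{13} - 26455 = - \frac{343930}{13}$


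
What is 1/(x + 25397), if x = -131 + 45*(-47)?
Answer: 1/23151 ≈ 4.3195e-5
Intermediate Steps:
x = -2246 (x = -131 - 2115 = -2246)
1/(x + 25397) = 1/(-2246 + 25397) = 1/23151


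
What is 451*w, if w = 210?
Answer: 94710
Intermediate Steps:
451*w = 451*210 = 94710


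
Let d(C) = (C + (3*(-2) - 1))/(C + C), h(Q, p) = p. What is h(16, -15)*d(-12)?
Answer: -95/8 ≈ -11.875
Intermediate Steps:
d(C) = (-7 + C)/(2*C) (d(C) = (C + (-6 - 1))/((2*C)) = (C - 7)*(1/(2*C)) = (-7 + C)*(1/(2*C)) = (-7 + C)/(2*C))
h(16, -15)*d(-12) = -15*(-7 - 12)/(2*(-12)) = -15*(-1)*(-19)/(2*12) = -15*19/24 = -95/8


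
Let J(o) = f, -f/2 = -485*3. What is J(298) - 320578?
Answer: -317668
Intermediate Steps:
f = 2910 (f = -(-970)*3 = -2*(-1455) = 2910)
J(o) = 2910
J(298) - 320578 = 2910 - 320578 = -317668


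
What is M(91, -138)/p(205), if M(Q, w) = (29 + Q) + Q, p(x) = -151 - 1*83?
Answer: -211/234 ≈ -0.90171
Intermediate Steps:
p(x) = -234 (p(x) = -151 - 83 = -234)
M(Q, w) = 29 + 2*Q
M(91, -138)/p(205) = (29 + 2*91)/(-234) = (29 + 182)*(-1/234) = 211*(-1/234) = -211/234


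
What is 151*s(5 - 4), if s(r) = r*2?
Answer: 302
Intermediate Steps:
s(r) = 2*r
151*s(5 - 4) = 151*(2*(5 - 4)) = 151*(2*1) = 151*2 = 302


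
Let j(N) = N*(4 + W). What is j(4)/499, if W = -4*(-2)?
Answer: 48/499 ≈ 0.096192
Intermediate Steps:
W = 8
j(N) = 12*N (j(N) = N*(4 + 8) = N*12 = 12*N)
j(4)/499 = (12*4)/499 = 48*(1/499) = 48/499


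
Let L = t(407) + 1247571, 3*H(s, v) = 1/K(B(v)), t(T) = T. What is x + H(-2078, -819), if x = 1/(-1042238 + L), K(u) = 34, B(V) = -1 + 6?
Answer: 34307/3497580 ≈ 0.0098088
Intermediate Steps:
B(V) = 5
H(s, v) = 1/102 (H(s, v) = (1/3)/34 = (1/3)*(1/34) = 1/102)
L = 1247978 (L = 407 + 1247571 = 1247978)
x = 1/205740 (x = 1/(-1042238 + 1247978) = 1/205740 ≈ 4.8605e-6)
x + H(-2078, -819) = 1/205740 + 1/102 = 34307/3497580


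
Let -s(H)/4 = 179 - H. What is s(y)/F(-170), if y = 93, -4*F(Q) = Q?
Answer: -688/85 ≈ -8.0941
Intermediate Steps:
F(Q) = -Q/4
s(H) = -716 + 4*H (s(H) = -4*(179 - H) = -716 + 4*H)
s(y)/F(-170) = (-716 + 4*93)/((-1/4*(-170))) = (-716 + 372)/(85/2) = -344*2/85 = -688/85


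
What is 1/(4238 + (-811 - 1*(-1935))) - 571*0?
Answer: 1/5362 ≈ 0.00018650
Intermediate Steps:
1/(4238 + (-811 - 1*(-1935))) - 571*0 = 1/(4238 + (-811 + 1935)) + 0 = 1/(4238 + 1124) + 0 = 1/5362 + 0 = 1/5362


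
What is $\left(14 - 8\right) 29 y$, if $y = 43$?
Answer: $7482$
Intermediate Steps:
$\left(14 - 8\right) 29 y = \left(14 - 8\right) 29 \cdot 43 = 6 \cdot 29 \cdot 43 = 174 \cdot 43 = 7482$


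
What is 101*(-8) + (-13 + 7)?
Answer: -814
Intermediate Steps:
101*(-8) + (-13 + 7) = -808 - 6 = -814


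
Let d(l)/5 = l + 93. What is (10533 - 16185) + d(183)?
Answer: -4272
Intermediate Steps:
d(l) = 465 + 5*l (d(l) = 5*(l + 93) = 5*(93 + l) = 465 + 5*l)
(10533 - 16185) + d(183) = (10533 - 16185) + (465 + 5*183) = -5652 + (465 + 915) = -5652 + 1380 = -4272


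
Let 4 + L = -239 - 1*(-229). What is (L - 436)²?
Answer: 202500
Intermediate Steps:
L = -14 (L = -4 + (-239 - 1*(-229)) = -4 + (-239 + 229) = -4 - 10 = -14)
(L - 436)² = (-14 - 436)² = (-450)² = 202500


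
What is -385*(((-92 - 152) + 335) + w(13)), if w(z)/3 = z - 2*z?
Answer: -20020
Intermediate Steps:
w(z) = -3*z (w(z) = 3*(z - 2*z) = 3*(-z) = -3*z)
-385*(((-92 - 152) + 335) + w(13)) = -385*(((-92 - 152) + 335) - 3*13) = -385*((-244 + 335) - 39) = -385*(91 - 39) = -385*52 = -20020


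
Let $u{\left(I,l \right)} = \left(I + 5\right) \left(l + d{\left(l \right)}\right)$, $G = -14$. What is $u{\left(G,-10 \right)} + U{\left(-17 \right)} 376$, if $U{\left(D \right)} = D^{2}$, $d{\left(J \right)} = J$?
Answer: $108844$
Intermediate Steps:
$u{\left(I,l \right)} = 2 l \left(5 + I\right)$ ($u{\left(I,l \right)} = \left(I + 5\right) \left(l + l\right) = \left(5 + I\right) 2 l = 2 l \left(5 + I\right)$)
$u{\left(G,-10 \right)} + U{\left(-17 \right)} 376 = 2 \left(-10\right) \left(5 - 14\right) + \left(-17\right)^{2} \cdot 376 = 2 \left(-10\right) \left(-9\right) + 289 \cdot 376 = 180 + 108664 = 108844$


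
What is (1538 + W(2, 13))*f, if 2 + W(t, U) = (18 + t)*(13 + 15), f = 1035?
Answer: 2169360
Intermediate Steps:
W(t, U) = 502 + 28*t (W(t, U) = -2 + (18 + t)*(13 + 15) = -2 + (18 + t)*28 = -2 + (504 + 28*t) = 502 + 28*t)
(1538 + W(2, 13))*f = (1538 + (502 + 28*2))*1035 = (1538 + (502 + 56))*1035 = (1538 + 558)*1035 = 2096*1035 = 2169360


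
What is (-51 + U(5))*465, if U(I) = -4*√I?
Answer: -23715 - 1860*√5 ≈ -27874.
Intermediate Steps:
(-51 + U(5))*465 = (-51 - 4*√5)*465 = -23715 - 1860*√5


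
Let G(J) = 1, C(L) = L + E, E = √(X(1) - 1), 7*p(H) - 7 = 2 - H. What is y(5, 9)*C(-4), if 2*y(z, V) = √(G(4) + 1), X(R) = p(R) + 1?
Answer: √2*(-14 + √14)/7 ≈ -2.0725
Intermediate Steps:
p(H) = 9/7 - H/7 (p(H) = 1 + (2 - H)/7 = 1 + (2/7 - H/7) = 9/7 - H/7)
X(R) = 16/7 - R/7 (X(R) = (9/7 - R/7) + 1 = 16/7 - R/7)
E = 2*√14/7 (E = √((16/7 - ⅐*1) - 1) = √((16/7 - ⅐) - 1) = √(15/7 - 1) = √(8/7) = 2*√14/7 ≈ 1.0690)
C(L) = L + 2*√14/7
y(z, V) = √2/2 (y(z, V) = √(1 + 1)/2 = √2/2)
y(5, 9)*C(-4) = (√2/2)*(-4 + 2*√14/7) = √2*(-4 + 2*√14/7)/2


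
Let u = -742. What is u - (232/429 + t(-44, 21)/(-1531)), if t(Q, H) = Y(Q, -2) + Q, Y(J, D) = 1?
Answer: -487718497/656799 ≈ -742.57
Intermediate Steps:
t(Q, H) = 1 + Q
u - (232/429 + t(-44, 21)/(-1531)) = -742 - (232/429 + (1 - 44)/(-1531)) = -742 - (232*(1/429) - 43*(-1/1531)) = -742 - (232/429 + 43/1531) = -742 - 1*373639/656799 = -742 - 373639/656799 = -487718497/656799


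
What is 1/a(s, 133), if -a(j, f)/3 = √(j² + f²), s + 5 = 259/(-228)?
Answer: -76*√921502177/921502177 ≈ -0.0025036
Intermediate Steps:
s = -1399/228 (s = -5 + 259/(-228) = -5 + 259*(-1/228) = -5 - 259/228 = -1399/228 ≈ -6.1360)
a(j, f) = -3*√(f² + j²) (a(j, f) = -3*√(j² + f²) = -3*√(f² + j²))
1/a(s, 133) = 1/(-3*√(133² + (-1399/228)²)) = 1/(-3*√(17689 + 1957201/51984)) = 1/(-√921502177/76) = -76*√921502177/921502177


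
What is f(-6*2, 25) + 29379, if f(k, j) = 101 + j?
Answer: 29505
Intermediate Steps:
f(-6*2, 25) + 29379 = (101 + 25) + 29379 = 126 + 29379 = 29505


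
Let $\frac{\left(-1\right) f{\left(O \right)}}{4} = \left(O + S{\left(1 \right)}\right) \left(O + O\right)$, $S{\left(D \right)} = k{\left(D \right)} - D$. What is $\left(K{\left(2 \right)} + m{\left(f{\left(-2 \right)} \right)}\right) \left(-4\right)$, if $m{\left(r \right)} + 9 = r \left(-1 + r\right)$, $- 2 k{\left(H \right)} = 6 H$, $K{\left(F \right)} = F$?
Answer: $-37220$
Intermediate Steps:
$k{\left(H \right)} = - 3 H$ ($k{\left(H \right)} = - \frac{6 H}{2} = - 3 H$)
$S{\left(D \right)} = - 4 D$ ($S{\left(D \right)} = - 3 D - D = - 4 D$)
$f{\left(O \right)} = - 8 O \left(-4 + O\right)$ ($f{\left(O \right)} = - 4 \left(O - 4\right) \left(O + O\right) = - 4 \left(O - 4\right) 2 O = - 4 \left(-4 + O\right) 2 O = - 4 \cdot 2 O \left(-4 + O\right) = - 8 O \left(-4 + O\right)$)
$m{\left(r \right)} = -9 + r \left(-1 + r\right)$
$\left(K{\left(2 \right)} + m{\left(f{\left(-2 \right)} \right)}\right) \left(-4\right) = \left(2 - \left(9 - 256 \left(4 - -2\right)^{2} + 8 \left(-2\right) \left(4 - -2\right)\right)\right) \left(-4\right) = \left(2 - \left(9 - 256 \left(4 + 2\right)^{2} + 8 \left(-2\right) \left(4 + 2\right)\right)\right) \left(-4\right) = \left(2 - \left(9 - 9216 + 8 \left(-2\right) 6\right)\right) \left(-4\right) = \left(2 - \left(-87 - 9216\right)\right) \left(-4\right) = \left(2 + \left(-9 + 9216 + 96\right)\right) \left(-4\right) = \left(2 + 9303\right) \left(-4\right) = 9305 \left(-4\right) = -37220$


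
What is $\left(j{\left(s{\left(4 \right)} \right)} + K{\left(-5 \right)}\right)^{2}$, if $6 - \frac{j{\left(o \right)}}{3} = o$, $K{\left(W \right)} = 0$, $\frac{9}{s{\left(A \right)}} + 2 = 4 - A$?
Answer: $\frac{3969}{4} \approx 992.25$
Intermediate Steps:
$s{\left(A \right)} = \frac{9}{2 - A}$ ($s{\left(A \right)} = \frac{9}{-2 - \left(-4 + A\right)} = \frac{9}{2 - A}$)
$j{\left(o \right)} = 18 - 3 o$
$\left(j{\left(s{\left(4 \right)} \right)} + K{\left(-5 \right)}\right)^{2} = \left(\left(18 - 3 \left(- \frac{9}{-2 + 4}\right)\right) + 0\right)^{2} = \left(\left(18 - 3 \left(- \frac{9}{2}\right)\right) + 0\right)^{2} = \left(\left(18 - 3 \left(\left(-9\right) \frac{1}{2}\right)\right) + 0\right)^{2} = \left(\left(18 - - \frac{27}{2}\right) + 0\right)^{2} = \left(\left(18 + \frac{27}{2}\right) + 0\right)^{2} = \left(\frac{63}{2} + 0\right)^{2} = \left(\frac{63}{2}\right)^{2} = \frac{3969}{4}$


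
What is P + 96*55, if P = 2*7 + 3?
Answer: 5297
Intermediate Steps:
P = 17 (P = 14 + 3 = 17)
P + 96*55 = 17 + 96*55 = 17 + 5280 = 5297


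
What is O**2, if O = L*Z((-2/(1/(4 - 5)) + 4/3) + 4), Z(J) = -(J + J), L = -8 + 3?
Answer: 48400/9 ≈ 5377.8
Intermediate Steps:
L = -5
Z(J) = -2*J
O = 220/3 (O = -(-10)*((-2/(1/(4 - 5)) + 4/3) + 4) = -(-10)*((-2/(1/(-1)) + 4*(1/3)) + 4) = -(-10)*((-2/(-1) + 4/3) + 4) = -(-10)*((-2*(-1) + 4/3) + 4) = -(-10)*((2 + 4/3) + 4) = -(-10)*(10/3 + 4) = -(-10)*22/3 = -5*(-44/3) = 220/3 ≈ 73.333)
O**2 = (220/3)**2 = 48400/9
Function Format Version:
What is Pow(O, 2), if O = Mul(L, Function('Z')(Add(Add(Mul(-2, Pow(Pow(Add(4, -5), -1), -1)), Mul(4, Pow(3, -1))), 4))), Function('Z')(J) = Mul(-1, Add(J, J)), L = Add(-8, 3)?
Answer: Rational(48400, 9) ≈ 5377.8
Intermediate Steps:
L = -5
Function('Z')(J) = Mul(-2, J) (Function('Z')(J) = Mul(-1, Mul(2, J)) = Mul(-2, J))
O = Rational(220, 3) (O = Mul(-5, Mul(-2, Add(Add(Mul(-2, Pow(Pow(Add(4, -5), -1), -1)), Mul(4, Pow(3, -1))), 4))) = Mul(-5, Mul(-2, Add(Add(Mul(-2, Pow(Pow(-1, -1), -1)), Mul(4, Rational(1, 3))), 4))) = Mul(-5, Mul(-2, Add(Add(Mul(-2, Pow(-1, -1)), Rational(4, 3)), 4))) = Mul(-5, Mul(-2, Add(Add(Mul(-2, -1), Rational(4, 3)), 4))) = Mul(-5, Mul(-2, Add(Add(2, Rational(4, 3)), 4))) = Mul(-5, Mul(-2, Add(Rational(10, 3), 4))) = Mul(-5, Mul(-2, Rational(22, 3))) = Mul(-5, Rational(-44, 3)) = Rational(220, 3) ≈ 73.333)
Pow(O, 2) = Pow(Rational(220, 3), 2) = Rational(48400, 9)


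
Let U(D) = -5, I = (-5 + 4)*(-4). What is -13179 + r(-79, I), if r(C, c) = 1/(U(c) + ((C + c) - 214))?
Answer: -3874627/294 ≈ -13179.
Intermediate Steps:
I = 4 (I = -1*(-4) = 4)
r(C, c) = 1/(-219 + C + c) (r(C, c) = 1/(-5 + ((C + c) - 214)) = 1/(-5 + (-214 + C + c)) = 1/(-219 + C + c))
-13179 + r(-79, I) = -13179 + 1/(-219 - 79 + 4) = -13179 + 1/(-294) = -13179 - 1/294 = -3874627/294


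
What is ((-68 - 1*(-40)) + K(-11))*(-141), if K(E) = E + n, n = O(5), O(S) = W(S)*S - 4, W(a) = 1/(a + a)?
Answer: 11985/2 ≈ 5992.5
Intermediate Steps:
W(a) = 1/(2*a)
O(S) = -7/2 (O(S) = (1/(2*S))*S - 4 = ½ - 4 = -7/2)
n = -7/2 ≈ -3.5000
K(E) = -7/2 + E (K(E) = E - 7/2 = -7/2 + E)
((-68 - 1*(-40)) + K(-11))*(-141) = ((-68 - 1*(-40)) + (-7/2 - 11))*(-141) = ((-68 + 40) - 29/2)*(-141) = (-28 - 29/2)*(-141) = -85/2*(-141) = 11985/2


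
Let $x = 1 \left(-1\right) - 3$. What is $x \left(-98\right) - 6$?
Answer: $386$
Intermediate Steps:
$x = -4$ ($x = -1 - 3 = -4$)
$x \left(-98\right) - 6 = \left(-4\right) \left(-98\right) - 6 = 392 - 6 = 386$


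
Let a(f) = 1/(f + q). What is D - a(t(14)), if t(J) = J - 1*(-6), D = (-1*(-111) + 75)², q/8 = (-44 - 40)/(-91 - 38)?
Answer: 37502021/1084 ≈ 34596.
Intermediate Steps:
q = 224/43 (q = 8*((-44 - 40)/(-91 - 38)) = 8*(-84/(-129)) = 8*(-84*(-1/129)) = 8*(28/43) = 224/43 ≈ 5.2093)
D = 34596 (D = (111 + 75)² = 186² = 34596)
t(J) = 6 + J (t(J) = J + 6 = 6 + J)
a(f) = 1/(224/43 + f) (a(f) = 1/(f + 224/43) = 1/(224/43 + f))
D - a(t(14)) = 34596 - 43/(224 + 43*(6 + 14)) = 34596 - 43/(224 + 43*20) = 34596 - 43/(224 + 860) = 34596 - 43/1084 = 37502021/1084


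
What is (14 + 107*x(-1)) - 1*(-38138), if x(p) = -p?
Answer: 38259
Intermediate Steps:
(14 + 107*x(-1)) - 1*(-38138) = (14 + 107*(-1*(-1))) - 1*(-38138) = (14 + 107*1) + 38138 = (14 + 107) + 38138 = 121 + 38138 = 38259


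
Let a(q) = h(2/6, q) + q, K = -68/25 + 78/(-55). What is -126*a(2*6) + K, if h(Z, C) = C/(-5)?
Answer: -333778/275 ≈ -1213.7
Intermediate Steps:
h(Z, C) = -C/5 (h(Z, C) = C*(-1/5) = -C/5)
K = -1138/275 (K = -68*1/25 + 78*(-1/55) = -68/25 - 78/55 = -1138/275 ≈ -4.1382)
a(q) = 4*q/5 (a(q) = -q/5 + q = 4*q/5)
-126*a(2*6) + K = -504*2*6/5 - 1138/275 = -504*12/5 - 1138/275 = -126*48/5 - 1138/275 = -6048/5 - 1138/275 = -333778/275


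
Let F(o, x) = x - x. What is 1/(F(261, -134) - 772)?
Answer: -1/772 ≈ -0.0012953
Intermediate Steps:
F(o, x) = 0
1/(F(261, -134) - 772) = 1/(0 - 772) = 1/(-772) = -1/772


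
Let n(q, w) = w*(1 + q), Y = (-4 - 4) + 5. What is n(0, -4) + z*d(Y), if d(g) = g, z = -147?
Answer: 437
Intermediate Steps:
Y = -3 (Y = -8 + 5 = -3)
n(0, -4) + z*d(Y) = -4*(1 + 0) - 147*(-3) = -4*1 + 441 = -4 + 441 = 437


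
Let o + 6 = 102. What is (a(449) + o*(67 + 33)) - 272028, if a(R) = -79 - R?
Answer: -262956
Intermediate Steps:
o = 96 (o = -6 + 102 = 96)
(a(449) + o*(67 + 33)) - 272028 = ((-79 - 1*449) + 96*(67 + 33)) - 272028 = ((-79 - 449) + 96*100) - 272028 = (-528 + 9600) - 272028 = 9072 - 272028 = -262956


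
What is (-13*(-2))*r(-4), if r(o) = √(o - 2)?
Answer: 26*I*√6 ≈ 63.687*I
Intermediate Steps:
r(o) = √(-2 + o)
(-13*(-2))*r(-4) = (-13*(-2))*√(-2 - 4) = 26*√(-6) = 26*(I*√6) = 26*I*√6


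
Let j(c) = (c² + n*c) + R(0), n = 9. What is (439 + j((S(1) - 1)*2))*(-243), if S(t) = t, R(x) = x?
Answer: -106677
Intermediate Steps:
j(c) = c² + 9*c (j(c) = (c² + 9*c) + 0 = c² + 9*c)
(439 + j((S(1) - 1)*2))*(-243) = (439 + ((1 - 1)*2)*(9 + (1 - 1)*2))*(-243) = (439 + (0*2)*(9 + 0*2))*(-243) = (439 + 0*(9 + 0))*(-243) = (439 + 0*9)*(-243) = (439 + 0)*(-243) = 439*(-243) = -106677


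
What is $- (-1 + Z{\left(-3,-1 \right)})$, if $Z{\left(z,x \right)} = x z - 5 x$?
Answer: $-7$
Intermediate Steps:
$Z{\left(z,x \right)} = - 5 x + x z$
$- (-1 + Z{\left(-3,-1 \right)}) = - (-1 - \left(-5 - 3\right)) = - (-1 - -8) = - (-1 + 8) = \left(-1\right) 7 = -7$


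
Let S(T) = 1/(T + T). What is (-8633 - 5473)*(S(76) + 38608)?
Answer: -41389945101/76 ≈ -5.4460e+8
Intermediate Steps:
S(T) = 1/(2*T)
(-8633 - 5473)*(S(76) + 38608) = (-8633 - 5473)*((1/2)/76 + 38608) = -14106*((1/2)*(1/76) + 38608) = -14106*(1/152 + 38608) = -14106*5868417/152 = -41389945101/76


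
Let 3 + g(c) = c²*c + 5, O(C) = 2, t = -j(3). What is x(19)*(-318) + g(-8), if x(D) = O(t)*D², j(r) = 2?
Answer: -230106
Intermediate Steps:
t = -2 (t = -1*2 = -2)
g(c) = 2 + c³ (g(c) = -3 + (c²*c + 5) = -3 + (c³ + 5) = -3 + (5 + c³) = 2 + c³)
x(D) = 2*D²
x(19)*(-318) + g(-8) = (2*19²)*(-318) + (2 + (-8)³) = (2*361)*(-318) + (2 - 512) = 722*(-318) - 510 = -229596 - 510 = -230106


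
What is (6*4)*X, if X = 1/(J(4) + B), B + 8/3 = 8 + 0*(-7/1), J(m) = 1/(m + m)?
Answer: 576/131 ≈ 4.3969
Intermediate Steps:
J(m) = 1/(2*m)
B = 16/3 (B = -8/3 + (8 + 0*(-7/1)) = -8/3 + (8 + 0*(-7*1)) = -8/3 + (8 + 0*(-7)) = -8/3 + (8 + 0) = -8/3 + 8 = 16/3 ≈ 5.3333)
X = 24/131 (X = 1/((½)/4 + 16/3) = 1/((½)*(¼) + 16/3) = 1/(⅛ + 16/3) = 1/(131/24) = 24/131 ≈ 0.18321)
(6*4)*X = (6*4)*(24/131) = 24*(24/131) = 576/131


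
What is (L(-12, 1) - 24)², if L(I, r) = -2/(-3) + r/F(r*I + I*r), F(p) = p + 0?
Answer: 34969/64 ≈ 546.39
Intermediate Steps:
F(p) = p
L(I, r) = ⅔ + 1/(2*I) (L(I, r) = -2/(-3) + r/(r*I + I*r) = -2*(-⅓) + r/(I*r + I*r) = ⅔ + r/((2*I*r)) = ⅔ + r*(1/(2*I*r)) = ⅔ + 1/(2*I))
(L(-12, 1) - 24)² = ((⅙)*(3 + 4*(-12))/(-12) - 24)² = ((⅙)*(-1/12)*(3 - 48) - 24)² = ((⅙)*(-1/12)*(-45) - 24)² = (5/8 - 24)² = (-187/8)² = 34969/64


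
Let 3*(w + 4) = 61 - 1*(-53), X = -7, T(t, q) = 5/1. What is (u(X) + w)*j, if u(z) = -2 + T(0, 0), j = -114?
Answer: -4218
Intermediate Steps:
T(t, q) = 5 (T(t, q) = 5*1 = 5)
w = 34 (w = -4 + (61 - 1*(-53))/3 = -4 + (61 + 53)/3 = -4 + (⅓)*114 = -4 + 38 = 34)
u(z) = 3 (u(z) = -2 + 5 = 3)
(u(X) + w)*j = (3 + 34)*(-114) = 37*(-114) = -4218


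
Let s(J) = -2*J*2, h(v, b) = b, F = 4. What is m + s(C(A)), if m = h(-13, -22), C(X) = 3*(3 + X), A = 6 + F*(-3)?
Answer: 14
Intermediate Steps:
A = -6 (A = 6 + 4*(-3) = 6 - 12 = -6)
C(X) = 9 + 3*X
s(J) = -4*J
m = -22
m + s(C(A)) = -22 - 4*(9 + 3*(-6)) = -22 - 4*(9 - 18) = -22 - 4*(-9) = -22 + 36 = 14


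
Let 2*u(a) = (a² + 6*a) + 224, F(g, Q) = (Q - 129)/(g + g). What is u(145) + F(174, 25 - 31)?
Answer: 1282857/116 ≈ 11059.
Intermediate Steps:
F(g, Q) = (-129 + Q)/(2*g) (F(g, Q) = (-129 + Q)/((2*g)) = (-129 + Q)*(1/(2*g)) = (-129 + Q)/(2*g))
u(a) = 112 + a²/2 + 3*a (u(a) = ((a² + 6*a) + 224)/2 = (224 + a² + 6*a)/2 = 112 + a²/2 + 3*a)
u(145) + F(174, 25 - 31) = (112 + (½)*145² + 3*145) + (½)*(-129 + (25 - 31))/174 = (112 + (½)*21025 + 435) + (½)*(1/174)*(-129 - 6) = (112 + 21025/2 + 435) + (½)*(1/174)*(-135) = 22119/2 - 45/116 = 1282857/116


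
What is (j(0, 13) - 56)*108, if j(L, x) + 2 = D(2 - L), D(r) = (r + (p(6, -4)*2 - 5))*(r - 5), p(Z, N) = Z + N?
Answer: -6588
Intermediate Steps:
p(Z, N) = N + Z
D(r) = (-1 + r)*(-5 + r) (D(r) = (r + ((-4 + 6)*2 - 5))*(r - 5) = (r + (2*2 - 5))*(-5 + r) = (r + (4 - 5))*(-5 + r) = (r - 1)*(-5 + r) = (-1 + r)*(-5 + r))
j(L, x) = -9 + (2 - L)² + 6*L (j(L, x) = -2 + (5 + (2 - L)² - 6*(2 - L)) = -2 + (5 + (2 - L)² + (-12 + 6*L)) = -2 + (-7 + (2 - L)² + 6*L) = -9 + (2 - L)² + 6*L)
(j(0, 13) - 56)*108 = ((-5 + 0² + 2*0) - 56)*108 = ((-5 + 0 + 0) - 56)*108 = (-5 - 56)*108 = -61*108 = -6588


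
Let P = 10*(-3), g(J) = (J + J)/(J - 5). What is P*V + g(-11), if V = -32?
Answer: 7691/8 ≈ 961.38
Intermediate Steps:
g(J) = 2*J/(-5 + J) (g(J) = (2*J)/(-5 + J) = 2*J/(-5 + J))
P = -30
P*V + g(-11) = -30*(-32) + 2*(-11)/(-5 - 11) = 960 + 2*(-11)/(-16) = 960 + 2*(-11)*(-1/16) = 960 + 11/8 = 7691/8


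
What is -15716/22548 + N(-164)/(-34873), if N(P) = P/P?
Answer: -137021654/196579101 ≈ -0.69703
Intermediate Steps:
N(P) = 1
-15716/22548 + N(-164)/(-34873) = -15716/22548 + 1/(-34873) = -15716*1/22548 + 1*(-1/34873) = -3929/5637 - 1/34873 = -137021654/196579101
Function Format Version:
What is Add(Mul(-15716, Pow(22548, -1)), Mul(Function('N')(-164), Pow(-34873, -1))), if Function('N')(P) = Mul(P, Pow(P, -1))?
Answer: Rational(-137021654, 196579101) ≈ -0.69703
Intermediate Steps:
Function('N')(P) = 1
Add(Mul(-15716, Pow(22548, -1)), Mul(Function('N')(-164), Pow(-34873, -1))) = Add(Mul(-15716, Pow(22548, -1)), Mul(1, Pow(-34873, -1))) = Add(Mul(-15716, Rational(1, 22548)), Mul(1, Rational(-1, 34873))) = Add(Rational(-3929, 5637), Rational(-1, 34873)) = Rational(-137021654, 196579101)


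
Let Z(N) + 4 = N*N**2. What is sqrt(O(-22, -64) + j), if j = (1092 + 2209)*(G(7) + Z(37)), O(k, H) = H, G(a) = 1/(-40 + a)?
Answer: 2*sqrt(45518072358)/33 ≈ 12930.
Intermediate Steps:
Z(N) = -4 + N**3 (Z(N) = -4 + N*N**2 = -4 + N**3)
j = 5517344216/33 (j = (1092 + 2209)*(1/(-40 + 7) + (-4 + 37**3)) = 3301*(1/(-33) + (-4 + 50653)) = 3301*(-1/33 + 50649) = 3301*(1671416/33) = 5517344216/33 ≈ 1.6719e+8)
sqrt(O(-22, -64) + j) = sqrt(-64 + 5517344216/33) = sqrt(5517342104/33) = 2*sqrt(45518072358)/33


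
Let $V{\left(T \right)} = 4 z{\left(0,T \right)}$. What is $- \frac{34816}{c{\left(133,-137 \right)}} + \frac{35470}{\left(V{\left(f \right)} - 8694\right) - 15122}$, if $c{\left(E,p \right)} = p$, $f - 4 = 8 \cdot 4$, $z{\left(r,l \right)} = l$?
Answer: $\frac{409652481}{1621532} \approx 252.63$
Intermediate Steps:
$f = 36$ ($f = 4 + 8 \cdot 4 = 4 + 32 = 36$)
$V{\left(T \right)} = 4 T$
$- \frac{34816}{c{\left(133,-137 \right)}} + \frac{35470}{\left(V{\left(f \right)} - 8694\right) - 15122} = - \frac{34816}{-137} + \frac{35470}{\left(4 \cdot 36 - 8694\right) - 15122} = \left(-34816\right) \left(- \frac{1}{137}\right) + \frac{35470}{\left(144 - 8694\right) - 15122} = \frac{34816}{137} + \frac{35470}{-8550 - 15122} = \frac{34816}{137} + \frac{35470}{-23672} = \frac{34816}{137} + 35470 \left(- \frac{1}{23672}\right) = \frac{34816}{137} - \frac{17735}{11836} = \frac{409652481}{1621532}$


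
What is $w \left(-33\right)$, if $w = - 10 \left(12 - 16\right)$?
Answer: $-1320$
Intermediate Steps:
$w = 40$ ($w = \left(-10\right) \left(-4\right) = 40$)
$w \left(-33\right) = 40 \left(-33\right) = -1320$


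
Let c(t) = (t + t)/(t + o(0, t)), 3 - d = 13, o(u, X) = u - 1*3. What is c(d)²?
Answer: 400/169 ≈ 2.3669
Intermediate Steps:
o(u, X) = -3 + u (o(u, X) = u - 3 = -3 + u)
d = -10 (d = 3 - 1*13 = 3 - 13 = -10)
c(t) = 2*t/(-3 + t) (c(t) = (t + t)/(t + (-3 + 0)) = (2*t)/(t - 3) = (2*t)/(-3 + t) = 2*t/(-3 + t))
c(d)² = (2*(-10)/(-3 - 10))² = (2*(-10)/(-13))² = (2*(-10)*(-1/13))² = (20/13)² = 400/169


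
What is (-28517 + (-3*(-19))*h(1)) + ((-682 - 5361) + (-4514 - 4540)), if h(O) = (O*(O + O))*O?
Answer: -43500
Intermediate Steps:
h(O) = 2*O³ (h(O) = (O*(2*O))*O = (2*O²)*O = 2*O³)
(-28517 + (-3*(-19))*h(1)) + ((-682 - 5361) + (-4514 - 4540)) = (-28517 + (-3*(-19))*(2*1³)) + ((-682 - 5361) + (-4514 - 4540)) = (-28517 + 57*(2*1)) + (-6043 - 9054) = (-28517 + 57*2) - 15097 = (-28517 + 114) - 15097 = -28403 - 15097 = -43500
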